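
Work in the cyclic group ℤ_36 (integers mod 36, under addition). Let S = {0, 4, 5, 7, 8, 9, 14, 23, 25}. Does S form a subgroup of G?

4 ∈ S but its inverse 32 ∉ S, so S is not a subgroup.

No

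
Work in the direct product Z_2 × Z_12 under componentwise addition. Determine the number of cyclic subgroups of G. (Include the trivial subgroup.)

12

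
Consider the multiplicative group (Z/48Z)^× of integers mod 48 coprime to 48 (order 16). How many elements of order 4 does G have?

The elements of order 4 are: 5, 11, 13, 19, 29, 35, 37, 43.
That's 8.

8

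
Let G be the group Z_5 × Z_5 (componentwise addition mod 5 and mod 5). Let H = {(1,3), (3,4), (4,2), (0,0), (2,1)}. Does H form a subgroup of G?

|H| = 5 divides |G| = 25, consistent with Lagrange.
H contains the identity, every element's inverse is in H, and H is closed under +: it is a subgroup.
In fact H = ⟨(2,1)⟩.

Yes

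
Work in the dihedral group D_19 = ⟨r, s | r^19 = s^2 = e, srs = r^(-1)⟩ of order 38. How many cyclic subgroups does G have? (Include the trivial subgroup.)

A cyclic subgroup of order d is generated by each of its φ(d) elements of order d, so the cyclic subgroups of order d number (#elements of order d)/φ(d).
Cyclic subgroups by order — order 1: 1; order 2: 19; order 19: 1.
Total: 21.

21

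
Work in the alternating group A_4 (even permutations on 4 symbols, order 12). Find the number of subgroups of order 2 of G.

|G| = 12 and 2 | 12, so subgroups of order 2 are possible by Lagrange.
The subgroups of order 2 are: {e, (1 2)(3 4)}; {e, (1 3)(2 4)}; {e, (1 4)(2 3)}.
So G has 3 subgroups of order 2.

3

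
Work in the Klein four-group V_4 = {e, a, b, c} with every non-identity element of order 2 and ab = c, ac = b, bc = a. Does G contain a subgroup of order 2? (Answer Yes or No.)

Yes

2 | 4. A subgroup of order 2 is {e, a}.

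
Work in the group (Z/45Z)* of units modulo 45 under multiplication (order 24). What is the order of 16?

3

Compute successive powers of 16 mod 45: 16, 31, 1; 16^3 ≡ 1 (mod 45).
So |⟨16⟩| = 3.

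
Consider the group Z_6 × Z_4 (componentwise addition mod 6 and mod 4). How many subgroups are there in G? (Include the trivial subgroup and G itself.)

|G| = 24, so by Lagrange every subgroup order divides 24. Divisors: 1, 2, 3, 4, 6, 8, 12, 24.
Subgroups by order — order 1: 1; order 2: 3; order 3: 1; order 4: 3; order 6: 3; order 8: 1; order 12: 3; order 24: 1.
Total: 1 + 3 + 1 + 3 + 3 + 1 + 3 + 1 = 16.

16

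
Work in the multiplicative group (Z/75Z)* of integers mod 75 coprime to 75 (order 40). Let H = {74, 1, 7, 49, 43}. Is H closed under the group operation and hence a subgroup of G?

Closure fails: 49 · 74 = 26 ∉ H. So H is not a subgroup.

No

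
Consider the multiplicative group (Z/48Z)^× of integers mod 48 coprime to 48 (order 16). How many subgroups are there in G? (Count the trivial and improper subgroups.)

|G| = 16, so by Lagrange every subgroup order divides 16. Divisors: 1, 2, 4, 8, 16.
Subgroups by order — order 1: 1; order 2: 7; order 4: 11; order 8: 7; order 16: 1.
Total: 1 + 7 + 11 + 7 + 1 = 27.

27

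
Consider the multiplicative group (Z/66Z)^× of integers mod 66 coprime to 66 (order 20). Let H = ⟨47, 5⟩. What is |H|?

|⟨47⟩| = 10 and |⟨5⟩| = 10, so |H| is a multiple of lcm(10, 10) = 10 and divides |G| = 20.
Closing under the operation: H = {1, 5, 23, 25, 31, 37, 47, 49, 53, 59}, so |H| = 10.

10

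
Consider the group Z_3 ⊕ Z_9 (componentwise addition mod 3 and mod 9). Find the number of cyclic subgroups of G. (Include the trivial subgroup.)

8

Each element a generates a cyclic subgroup ⟨a⟩; distinct elements may generate the same one (a cyclic group of order d has φ(d) generators).
Cyclic subgroups by order — order 1: 1; order 3: 4; order 9: 3.
Total: 8.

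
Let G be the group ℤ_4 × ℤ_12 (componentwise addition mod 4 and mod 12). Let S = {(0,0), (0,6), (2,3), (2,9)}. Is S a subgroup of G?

|S| = 4 divides |G| = 48, consistent with Lagrange.
S contains the identity, every element's inverse is in S, and S is closed under +: it is a subgroup.
In fact S = ⟨(2,3)⟩.

Yes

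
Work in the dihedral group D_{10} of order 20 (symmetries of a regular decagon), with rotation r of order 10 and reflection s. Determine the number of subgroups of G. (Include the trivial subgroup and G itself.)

|G| = 20, so by Lagrange every subgroup order divides 20. Divisors: 1, 2, 4, 5, 10, 20.
Subgroups by order — order 1: 1; order 2: 11; order 4: 5; order 5: 1; order 10: 3; order 20: 1.
Total: 1 + 11 + 5 + 1 + 3 + 1 = 22.

22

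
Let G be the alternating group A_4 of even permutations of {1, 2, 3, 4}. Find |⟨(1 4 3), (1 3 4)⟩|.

|⟨(1 4 3)⟩| = 3 and |⟨(1 3 4)⟩| = 3, so |H| is a multiple of lcm(3, 3) = 3 and divides |G| = 12.
Closing under the operation: H = {e, (1 3 4), (1 4 3)}, so |H| = 3.

3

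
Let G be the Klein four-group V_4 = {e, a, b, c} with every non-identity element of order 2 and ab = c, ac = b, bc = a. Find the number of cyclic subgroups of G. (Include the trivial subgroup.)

Group the elements of G by the cyclic subgroup they generate; each cyclic subgroup of order d accounts for φ(d) elements.
Cyclic subgroups by order — order 1: 1; order 2: 3.
Total: 4.

4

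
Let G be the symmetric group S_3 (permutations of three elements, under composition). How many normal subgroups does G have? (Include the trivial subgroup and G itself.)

G has 6 subgroups. Checking conjugation-invariance by order — order 1: 1/1 normal; order 2: 0/3 normal; order 3: 1/1 normal; order 6: 1/1 normal.
Total normal subgroups: 3.

3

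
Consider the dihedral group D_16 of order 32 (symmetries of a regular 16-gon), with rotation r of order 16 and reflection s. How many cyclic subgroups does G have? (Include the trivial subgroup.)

Each element a generates a cyclic subgroup ⟨a⟩; distinct elements may generate the same one (a cyclic group of order d has φ(d) generators).
Cyclic subgroups by order — order 1: 1; order 2: 17; order 4: 1; order 8: 1; order 16: 1.
Total: 21.

21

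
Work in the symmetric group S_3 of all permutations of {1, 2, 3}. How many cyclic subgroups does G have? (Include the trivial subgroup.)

A cyclic subgroup of order d is generated by each of its φ(d) elements of order d, so the cyclic subgroups of order d number (#elements of order d)/φ(d).
Cyclic subgroups by order — order 1: 1; order 2: 3; order 3: 1.
Total: 5.

5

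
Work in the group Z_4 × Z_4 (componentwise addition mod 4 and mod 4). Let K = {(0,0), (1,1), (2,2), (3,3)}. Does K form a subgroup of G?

|K| = 4 divides |G| = 16, consistent with Lagrange.
K contains the identity, every element's inverse is in K, and K is closed under +: it is a subgroup.
In fact K = ⟨(1,1)⟩.

Yes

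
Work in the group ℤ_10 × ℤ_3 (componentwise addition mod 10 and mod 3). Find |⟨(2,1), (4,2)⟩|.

15

|⟨(2,1)⟩| = 15 and |⟨(4,2)⟩| = 15, so |H| is a multiple of lcm(15, 15) = 15 and divides |G| = 30.
Closing under the operation: H = {(0,0), (0,1), (0,2), (2,0), (2,1), (2,2), (4,0), (4,1), (4,2), (6,0), (6,1), (6,2), (8,0), (8,1), (8,2)}, so |H| = 15.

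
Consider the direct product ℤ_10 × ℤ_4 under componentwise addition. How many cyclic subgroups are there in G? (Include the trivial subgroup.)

Group the elements of G by the cyclic subgroup they generate; each cyclic subgroup of order d accounts for φ(d) elements.
Cyclic subgroups by order — order 1: 1; order 2: 3; order 4: 2; order 5: 1; order 10: 3; order 20: 2.
Total: 12.

12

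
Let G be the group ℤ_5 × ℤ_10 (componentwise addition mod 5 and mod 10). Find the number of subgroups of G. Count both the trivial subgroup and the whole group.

|G| = 50, so by Lagrange every subgroup order divides 50. Divisors: 1, 2, 5, 10, 25, 50.
Subgroups by order — order 1: 1; order 2: 1; order 5: 6; order 10: 6; order 25: 1; order 50: 1.
Total: 1 + 1 + 6 + 6 + 1 + 1 = 16.

16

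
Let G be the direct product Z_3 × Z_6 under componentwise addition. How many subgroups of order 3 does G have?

4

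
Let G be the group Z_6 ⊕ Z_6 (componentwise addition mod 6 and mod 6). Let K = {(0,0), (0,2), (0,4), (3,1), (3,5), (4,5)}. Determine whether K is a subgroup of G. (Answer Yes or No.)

No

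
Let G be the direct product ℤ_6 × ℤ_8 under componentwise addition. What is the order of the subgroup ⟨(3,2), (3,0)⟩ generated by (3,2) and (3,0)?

8

|⟨(3,2)⟩| = 4 and |⟨(3,0)⟩| = 2, so |H| is a multiple of lcm(4, 2) = 4 and divides |G| = 48.
Closing under the operation: H = {(0,0), (0,2), (0,4), (0,6), (3,0), (3,2), (3,4), (3,6)}, so |H| = 8.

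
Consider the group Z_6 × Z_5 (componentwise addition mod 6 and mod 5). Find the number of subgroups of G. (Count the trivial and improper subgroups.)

8

|G| = 30, so by Lagrange every subgroup order divides 30. Divisors: 1, 2, 3, 5, 6, 10, 15, 30.
Subgroups by order — order 1: 1; order 2: 1; order 3: 1; order 5: 1; order 6: 1; order 10: 1; order 15: 1; order 30: 1.
Total: 1 + 1 + 1 + 1 + 1 + 1 + 1 + 1 = 8.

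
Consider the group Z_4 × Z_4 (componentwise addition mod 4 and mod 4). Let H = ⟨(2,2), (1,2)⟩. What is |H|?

|⟨(2,2)⟩| = 2 and |⟨(1,2)⟩| = 4, so |H| is a multiple of lcm(2, 4) = 4 and divides |G| = 16.
Closing under the operation: H = {(0,0), (0,2), (1,0), (1,2), (2,0), (2,2), (3,0), (3,2)}, so |H| = 8.

8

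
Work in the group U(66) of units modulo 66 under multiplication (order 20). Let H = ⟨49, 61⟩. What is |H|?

10

|⟨49⟩| = 5 and |⟨61⟩| = 10, so |H| is a multiple of lcm(5, 10) = 10 and divides |G| = 20.
Closing under the operation: H = {1, 7, 13, 19, 25, 31, 37, 43, 49, 61}, so |H| = 10.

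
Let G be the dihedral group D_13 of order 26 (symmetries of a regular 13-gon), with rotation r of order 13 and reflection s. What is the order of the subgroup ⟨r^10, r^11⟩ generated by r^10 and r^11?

|⟨r^10⟩| = 13 and |⟨r^11⟩| = 13, so |H| is a multiple of lcm(13, 13) = 13 and divides |G| = 26.
Closing under the operation: H = {e, r, r^2, r^3, r^4, r^5, r^6, r^7, r^8, r^9, r^10, r^11, r^12}, so |H| = 13.

13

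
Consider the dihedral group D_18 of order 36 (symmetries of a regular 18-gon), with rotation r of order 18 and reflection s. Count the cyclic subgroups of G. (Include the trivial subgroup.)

A cyclic subgroup of order d is generated by each of its φ(d) elements of order d, so the cyclic subgroups of order d number (#elements of order d)/φ(d).
Cyclic subgroups by order — order 1: 1; order 2: 19; order 3: 1; order 6: 1; order 9: 1; order 18: 1.
Total: 24.

24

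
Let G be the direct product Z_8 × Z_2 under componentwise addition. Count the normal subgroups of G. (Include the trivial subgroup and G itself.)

11

G is abelian, so every subgroup is normal.
G has 11 subgroups in total, hence 11 normal subgroups.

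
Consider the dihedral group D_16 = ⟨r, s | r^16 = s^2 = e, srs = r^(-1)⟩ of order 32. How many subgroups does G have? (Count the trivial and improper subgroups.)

36

|G| = 32, so by Lagrange every subgroup order divides 32. Divisors: 1, 2, 4, 8, 16, 32.
Subgroups by order — order 1: 1; order 2: 17; order 4: 9; order 8: 5; order 16: 3; order 32: 1.
Total: 1 + 17 + 9 + 5 + 3 + 1 = 36.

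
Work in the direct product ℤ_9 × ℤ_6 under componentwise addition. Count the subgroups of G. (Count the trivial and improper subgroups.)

20

|G| = 54, so by Lagrange every subgroup order divides 54. Divisors: 1, 2, 3, 6, 9, 18, 27, 54.
Subgroups by order — order 1: 1; order 2: 1; order 3: 4; order 6: 4; order 9: 4; order 18: 4; order 27: 1; order 54: 1.
Total: 1 + 1 + 4 + 4 + 4 + 4 + 1 + 1 = 20.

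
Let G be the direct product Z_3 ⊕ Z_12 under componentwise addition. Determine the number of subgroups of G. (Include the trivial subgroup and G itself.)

18

|G| = 36, so by Lagrange every subgroup order divides 36. Divisors: 1, 2, 3, 4, 6, 9, 12, 18, 36.
Subgroups by order — order 1: 1; order 2: 1; order 3: 4; order 4: 1; order 6: 4; order 9: 1; order 12: 4; order 18: 1; order 36: 1.
Total: 1 + 1 + 4 + 1 + 4 + 1 + 4 + 1 + 1 = 18.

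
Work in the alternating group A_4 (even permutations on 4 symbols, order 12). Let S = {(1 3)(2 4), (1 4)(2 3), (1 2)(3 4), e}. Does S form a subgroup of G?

|S| = 4 divides |G| = 12, consistent with Lagrange.
S contains the identity, every element's inverse is in S, and S is closed under ∘: it is a subgroup.

Yes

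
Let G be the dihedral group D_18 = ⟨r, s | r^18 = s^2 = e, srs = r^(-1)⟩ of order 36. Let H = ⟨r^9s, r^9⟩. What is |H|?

4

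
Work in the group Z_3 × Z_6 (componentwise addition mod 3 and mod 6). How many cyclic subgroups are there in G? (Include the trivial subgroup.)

10

Group the elements of G by the cyclic subgroup they generate; each cyclic subgroup of order d accounts for φ(d) elements.
Cyclic subgroups by order — order 1: 1; order 2: 1; order 3: 4; order 6: 4.
Total: 10.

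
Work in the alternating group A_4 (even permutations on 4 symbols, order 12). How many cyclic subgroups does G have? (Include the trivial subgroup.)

A cyclic subgroup of order d is generated by each of its φ(d) elements of order d, so the cyclic subgroups of order d number (#elements of order d)/φ(d).
Cyclic subgroups by order — order 1: 1; order 2: 3; order 3: 4.
Total: 8.

8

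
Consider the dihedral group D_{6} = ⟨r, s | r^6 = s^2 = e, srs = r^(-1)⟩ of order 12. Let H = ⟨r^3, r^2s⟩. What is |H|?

|⟨r^3⟩| = 2 and |⟨r^2s⟩| = 2, so |H| is a multiple of lcm(2, 2) = 2 and divides |G| = 12.
Closing under the operation: H = {e, r^3, r^2s, r^5s}, so |H| = 4.

4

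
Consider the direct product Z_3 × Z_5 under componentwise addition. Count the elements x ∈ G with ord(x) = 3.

2

An element (a,b) has order lcm(ord(a), ord(b)); count pairs with lcm equal to 3.
Enumerating gives 2 such elements.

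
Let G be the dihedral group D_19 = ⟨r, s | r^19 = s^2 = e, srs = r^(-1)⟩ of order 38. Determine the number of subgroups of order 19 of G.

|G| = 38 and 19 | 38, so subgroups of order 19 are possible by Lagrange.
The subgroups of order 19 are: {e, r, r^2, r^3, r^4, r^5, r^6, r^7, r^8, r^9, r^10, r^11, r^12, r^13, r^14, r^15, r^16, r^17, r^18}.
So G has 1 subgroup of order 19.

1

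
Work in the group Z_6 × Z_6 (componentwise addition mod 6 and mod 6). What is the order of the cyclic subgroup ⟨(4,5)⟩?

The order of (4,5) in Z_6 × Z_6 is lcm(ord(4) in Z_6, ord(5) in Z_6).
ord(4) = 3 and ord(5) = 6, so |⟨(4,5)⟩| = lcm(3, 6) = 6.

6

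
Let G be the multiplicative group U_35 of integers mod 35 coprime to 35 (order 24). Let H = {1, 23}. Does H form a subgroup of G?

No

23 ∈ H but its inverse 32 ∉ H, so H is not a subgroup.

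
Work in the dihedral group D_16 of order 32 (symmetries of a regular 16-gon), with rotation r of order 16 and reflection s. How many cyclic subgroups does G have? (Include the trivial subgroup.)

21

Each element a generates a cyclic subgroup ⟨a⟩; distinct elements may generate the same one (a cyclic group of order d has φ(d) generators).
Cyclic subgroups by order — order 1: 1; order 2: 17; order 4: 1; order 8: 1; order 16: 1.
Total: 21.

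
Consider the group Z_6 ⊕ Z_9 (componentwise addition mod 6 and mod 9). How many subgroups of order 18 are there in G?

|G| = 54 and 18 | 54, so subgroups of order 18 are possible by Lagrange.
The subgroups of order 18 are: {(0,0), (0,1), (0,2), (0,3), (0,4), (0,5), (0,6), (0,7), (0,8), (3,0), (3,1), (3,2), (3,3), (3,4), (3,5), (3,6), (3,7), (3,8)}; {(0,0), (0,3), (0,6), (1,0), (1,3), (1,6), (2,0), (2,3), (2,6), (3,0), (3,3), (3,6), (4,0), (4,3), (4,6), (5,0), (5,3), (5,6)}; {(0,0), (0,3), (0,6), (1,1), (1,4), (1,7), (2,2), (2,5), (2,8), (3,0), (3,3), (3,6), (4,1), (4,4), (4,7), (5,2), (5,5), (5,8)}; {(0,0), (0,3), (0,6), (1,2), (1,5), (1,8), (2,1), (2,4), (2,7), (3,0), (3,3), (3,6), (4,2), (4,5), (4,8), (5,1), (5,4), (5,7)}.
So G has 4 subgroups of order 18.

4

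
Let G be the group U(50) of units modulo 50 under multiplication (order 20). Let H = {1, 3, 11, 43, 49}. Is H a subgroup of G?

No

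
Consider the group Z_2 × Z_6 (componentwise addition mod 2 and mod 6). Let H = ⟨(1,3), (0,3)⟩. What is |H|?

4

|⟨(1,3)⟩| = 2 and |⟨(0,3)⟩| = 2, so |H| is a multiple of lcm(2, 2) = 2 and divides |G| = 12.
Closing under the operation: H = {(0,0), (0,3), (1,0), (1,3)}, so |H| = 4.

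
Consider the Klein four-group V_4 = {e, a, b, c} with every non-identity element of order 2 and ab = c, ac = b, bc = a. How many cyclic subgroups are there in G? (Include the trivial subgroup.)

Group the elements of G by the cyclic subgroup they generate; each cyclic subgroup of order d accounts for φ(d) elements.
Cyclic subgroups by order — order 1: 1; order 2: 3.
Total: 4.

4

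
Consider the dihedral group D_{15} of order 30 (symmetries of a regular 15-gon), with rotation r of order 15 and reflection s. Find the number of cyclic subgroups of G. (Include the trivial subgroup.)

19

Group the elements of G by the cyclic subgroup they generate; each cyclic subgroup of order d accounts for φ(d) elements.
Cyclic subgroups by order — order 1: 1; order 2: 15; order 3: 1; order 5: 1; order 15: 1.
Total: 19.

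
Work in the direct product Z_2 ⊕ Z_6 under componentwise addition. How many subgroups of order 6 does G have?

3

|G| = 12 and 6 | 12, so subgroups of order 6 are possible by Lagrange.
The subgroups of order 6 are: {(0,0), (0,1), (0,2), (0,3), (0,4), (0,5)}; {(0,0), (0,2), (0,4), (1,0), (1,2), (1,4)}; {(0,0), (0,2), (0,4), (1,1), (1,3), (1,5)}.
So G has 3 subgroups of order 6.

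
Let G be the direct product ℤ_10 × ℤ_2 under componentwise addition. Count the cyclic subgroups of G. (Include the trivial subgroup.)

8

Group the elements of G by the cyclic subgroup they generate; each cyclic subgroup of order d accounts for φ(d) elements.
Cyclic subgroups by order — order 1: 1; order 2: 3; order 5: 1; order 10: 3.
Total: 8.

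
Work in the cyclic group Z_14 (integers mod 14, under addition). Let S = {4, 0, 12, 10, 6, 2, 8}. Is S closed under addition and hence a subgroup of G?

Yes

|S| = 7 divides |G| = 14, consistent with Lagrange.
S contains the identity, every element's inverse is in S, and S is closed under +: it is a subgroup.
In fact S = ⟨2⟩.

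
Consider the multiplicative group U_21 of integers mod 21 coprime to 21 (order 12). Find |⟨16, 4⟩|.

3

|⟨16⟩| = 3 and |⟨4⟩| = 3, so |H| is a multiple of lcm(3, 3) = 3 and divides |G| = 12.
Closing under the operation: H = {1, 4, 16}, so |H| = 3.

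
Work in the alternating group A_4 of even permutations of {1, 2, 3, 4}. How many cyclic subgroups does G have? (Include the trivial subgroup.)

8

Each element a generates a cyclic subgroup ⟨a⟩; distinct elements may generate the same one (a cyclic group of order d has φ(d) generators).
Cyclic subgroups by order — order 1: 1; order 2: 3; order 3: 4.
Total: 8.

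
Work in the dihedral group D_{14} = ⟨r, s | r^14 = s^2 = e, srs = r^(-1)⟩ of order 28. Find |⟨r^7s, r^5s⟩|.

|⟨r^7s⟩| = 2 and |⟨r^5s⟩| = 2, so |H| is a multiple of lcm(2, 2) = 2 and divides |G| = 28.
Closing under the operation: H = {e, r^2, r^4, r^6, r^8, r^10, r^12, rs, r^3s, r^5s, r^7s, r^9s, r^11s, r^13s}, so |H| = 14.

14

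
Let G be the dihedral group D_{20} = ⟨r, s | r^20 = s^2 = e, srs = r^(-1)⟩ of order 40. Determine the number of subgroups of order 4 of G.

11

|G| = 40 and 4 | 40, so subgroups of order 4 are possible by Lagrange.
The subgroups of order 4 are: {e, r^10, s, r^10s}; {e, r^10, rs, r^11s}; {e, r^10, r^2s, r^12s}; {e, r^10, r^3s, r^13s}; … (11 in all).
So G has 11 subgroups of order 4.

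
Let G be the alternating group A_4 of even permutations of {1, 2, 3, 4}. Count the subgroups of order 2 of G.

|G| = 12 and 2 | 12, so subgroups of order 2 are possible by Lagrange.
The subgroups of order 2 are: {e, (1 2)(3 4)}; {e, (1 3)(2 4)}; {e, (1 4)(2 3)}.
So G has 3 subgroups of order 2.

3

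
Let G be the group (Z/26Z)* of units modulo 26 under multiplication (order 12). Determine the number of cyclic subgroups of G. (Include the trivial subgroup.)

6

Group the elements of G by the cyclic subgroup they generate; each cyclic subgroup of order d accounts for φ(d) elements.
Cyclic subgroups by order — order 1: 1; order 2: 1; order 3: 1; order 4: 1; order 6: 1; order 12: 1.
Total: 6.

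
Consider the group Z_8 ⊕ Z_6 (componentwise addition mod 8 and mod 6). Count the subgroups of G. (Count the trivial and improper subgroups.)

22

|G| = 48, so by Lagrange every subgroup order divides 48. Divisors: 1, 2, 3, 4, 6, 8, 12, 16, 24, 48.
Subgroups by order — order 1: 1; order 2: 3; order 3: 1; order 4: 3; order 6: 3; order 8: 3; order 12: 3; order 16: 1; order 24: 3; order 48: 1.
Total: 1 + 3 + 1 + 3 + 3 + 3 + 3 + 1 + 3 + 1 = 22.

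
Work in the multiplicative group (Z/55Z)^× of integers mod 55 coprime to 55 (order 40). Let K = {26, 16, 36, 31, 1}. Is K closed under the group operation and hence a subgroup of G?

Yes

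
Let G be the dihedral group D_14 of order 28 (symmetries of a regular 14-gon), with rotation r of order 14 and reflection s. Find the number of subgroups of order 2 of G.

|G| = 28 and 2 | 28, so subgroups of order 2 are possible by Lagrange.
The subgroups of order 2 are: {e, r^10s}; {e, r^11s}; {e, r^12s}; {e, r^13s}; … (15 in all).
So G has 15 subgroups of order 2.

15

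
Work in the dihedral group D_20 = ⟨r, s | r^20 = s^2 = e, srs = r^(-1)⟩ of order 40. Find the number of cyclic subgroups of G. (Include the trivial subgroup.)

26

Each element a generates a cyclic subgroup ⟨a⟩; distinct elements may generate the same one (a cyclic group of order d has φ(d) generators).
Cyclic subgroups by order — order 1: 1; order 2: 21; order 4: 1; order 5: 1; order 10: 1; order 20: 1.
Total: 26.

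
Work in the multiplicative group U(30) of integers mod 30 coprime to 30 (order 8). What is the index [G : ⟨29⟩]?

4

|⟨29⟩| = 2 and |G| = 8.
By Lagrange, [G : H] = |G|/|H| = 8/2 = 4.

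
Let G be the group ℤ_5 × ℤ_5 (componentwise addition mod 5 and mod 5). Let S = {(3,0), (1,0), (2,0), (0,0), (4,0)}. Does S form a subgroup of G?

|S| = 5 divides |G| = 25, consistent with Lagrange.
S contains the identity, every element's inverse is in S, and S is closed under +: it is a subgroup.
In fact S = ⟨(4,0)⟩.

Yes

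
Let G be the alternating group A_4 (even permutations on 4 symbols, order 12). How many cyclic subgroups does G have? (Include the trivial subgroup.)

A cyclic subgroup of order d is generated by each of its φ(d) elements of order d, so the cyclic subgroups of order d number (#elements of order d)/φ(d).
Cyclic subgroups by order — order 1: 1; order 2: 3; order 3: 4.
Total: 8.

8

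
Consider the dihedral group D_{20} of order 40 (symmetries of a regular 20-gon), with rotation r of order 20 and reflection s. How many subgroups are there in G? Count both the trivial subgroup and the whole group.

48

|G| = 40, so by Lagrange every subgroup order divides 40. Divisors: 1, 2, 4, 5, 8, 10, 20, 40.
Subgroups by order — order 1: 1; order 2: 21; order 4: 11; order 5: 1; order 8: 5; order 10: 5; order 20: 3; order 40: 1.
Total: 1 + 21 + 11 + 1 + 5 + 5 + 3 + 1 = 48.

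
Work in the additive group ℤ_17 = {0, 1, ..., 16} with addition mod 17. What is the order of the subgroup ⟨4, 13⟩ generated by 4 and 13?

17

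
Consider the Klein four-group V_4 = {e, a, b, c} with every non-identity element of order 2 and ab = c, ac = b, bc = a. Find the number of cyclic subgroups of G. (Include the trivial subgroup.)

4

Each element a generates a cyclic subgroup ⟨a⟩; distinct elements may generate the same one (a cyclic group of order d has φ(d) generators).
Cyclic subgroups by order — order 1: 1; order 2: 3.
Total: 4.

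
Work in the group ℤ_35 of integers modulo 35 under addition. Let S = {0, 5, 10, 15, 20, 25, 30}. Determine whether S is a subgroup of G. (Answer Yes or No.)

|S| = 7 divides |G| = 35, consistent with Lagrange.
S contains the identity, every element's inverse is in S, and S is closed under +: it is a subgroup.
In fact S = ⟨20⟩.

Yes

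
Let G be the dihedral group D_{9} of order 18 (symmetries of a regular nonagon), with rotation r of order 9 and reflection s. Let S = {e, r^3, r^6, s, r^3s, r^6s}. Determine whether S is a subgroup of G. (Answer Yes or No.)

Yes

|S| = 6 divides |G| = 18, consistent with Lagrange.
S contains the identity, every element's inverse is in S, and S is closed under ·: it is a subgroup.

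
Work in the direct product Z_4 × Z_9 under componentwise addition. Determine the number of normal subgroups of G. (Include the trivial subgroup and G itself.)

9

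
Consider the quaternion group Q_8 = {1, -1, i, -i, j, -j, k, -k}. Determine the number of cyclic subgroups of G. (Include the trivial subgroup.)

5

Group the elements of G by the cyclic subgroup they generate; each cyclic subgroup of order d accounts for φ(d) elements.
Cyclic subgroups by order — order 1: 1; order 2: 1; order 4: 3.
Total: 5.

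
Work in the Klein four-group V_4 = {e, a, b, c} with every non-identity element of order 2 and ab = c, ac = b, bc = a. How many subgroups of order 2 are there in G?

3

|G| = 4 and 2 | 4, so subgroups of order 2 are possible by Lagrange.
The subgroups of order 2 are: {e, a}; {e, b}; {e, c}.
So G has 3 subgroups of order 2.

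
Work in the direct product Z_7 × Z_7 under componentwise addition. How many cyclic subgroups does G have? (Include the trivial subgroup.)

9

A cyclic subgroup of order d is generated by each of its φ(d) elements of order d, so the cyclic subgroups of order d number (#elements of order d)/φ(d).
Cyclic subgroups by order — order 1: 1; order 7: 8.
Total: 9.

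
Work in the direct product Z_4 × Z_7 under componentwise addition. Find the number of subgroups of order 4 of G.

|G| = 28 and 4 | 28, so subgroups of order 4 are possible by Lagrange.
The subgroups of order 4 are: {(0,0), (1,0), (2,0), (3,0)}.
So G has 1 subgroup of order 4.

1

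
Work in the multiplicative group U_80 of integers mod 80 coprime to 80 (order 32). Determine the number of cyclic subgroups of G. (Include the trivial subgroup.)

Each element a generates a cyclic subgroup ⟨a⟩; distinct elements may generate the same one (a cyclic group of order d has φ(d) generators).
Cyclic subgroups by order — order 1: 1; order 2: 7; order 4: 12.
Total: 20.

20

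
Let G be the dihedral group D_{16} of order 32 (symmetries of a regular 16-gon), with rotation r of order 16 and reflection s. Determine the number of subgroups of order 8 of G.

|G| = 32 and 8 | 32, so subgroups of order 8 are possible by Lagrange.
The subgroups of order 8 are: {e, r^2, r^4, r^6, r^8, r^10, r^12, r^14}; {e, r^4, r^8, r^12, r^2s, r^6s, r^10s, r^14s}; {e, r^4, r^8, r^12, r^3s, r^7s, r^11s, r^15s}; {e, r^4, r^8, r^12, s, r^4s, r^8s, r^12s}; … (5 in all).
So G has 5 subgroups of order 8.

5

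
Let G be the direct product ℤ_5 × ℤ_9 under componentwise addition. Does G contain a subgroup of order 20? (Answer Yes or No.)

No

20 does not divide |G| = 45, so by Lagrange no subgroup of order 20 exists.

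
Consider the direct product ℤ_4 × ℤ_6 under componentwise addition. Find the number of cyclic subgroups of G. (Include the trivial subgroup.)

12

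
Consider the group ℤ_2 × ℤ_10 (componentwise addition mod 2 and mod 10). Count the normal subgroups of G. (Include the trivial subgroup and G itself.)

10

G is abelian, so every subgroup is normal.
G has 10 subgroups in total, hence 10 normal subgroups.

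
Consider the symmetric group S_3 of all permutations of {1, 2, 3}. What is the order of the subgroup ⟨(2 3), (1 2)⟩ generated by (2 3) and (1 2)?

|⟨(2 3)⟩| = 2 and |⟨(1 2)⟩| = 2, so |H| is a multiple of lcm(2, 2) = 2 and divides |G| = 6.
Closing {(2 3), (1 2)} under the group operation gives all of G, so |H| = 6.

6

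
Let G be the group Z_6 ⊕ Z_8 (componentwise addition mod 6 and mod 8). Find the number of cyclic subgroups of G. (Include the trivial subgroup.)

16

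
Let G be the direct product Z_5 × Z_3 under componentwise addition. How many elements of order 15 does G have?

8

An element (a,b) has order lcm(ord(a), ord(b)); count pairs with lcm equal to 15.
Enumerating gives 8 such elements.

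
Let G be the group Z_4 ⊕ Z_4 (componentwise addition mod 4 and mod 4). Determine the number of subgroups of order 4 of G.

7

|G| = 16 and 4 | 16, so subgroups of order 4 are possible by Lagrange.
The subgroups of order 4 are: {(0,0), (0,1), (0,2), (0,3)}; {(0,0), (0,2), (2,0), (2,2)}; {(0,0), (0,2), (2,1), (2,3)}; {(0,0), (1,0), (2,0), (3,0)}; … (7 in all).
So G has 7 subgroups of order 4.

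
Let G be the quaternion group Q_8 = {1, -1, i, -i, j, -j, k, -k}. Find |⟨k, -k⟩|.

|⟨k⟩| = 4 and |⟨-k⟩| = 4, so |H| is a multiple of lcm(4, 4) = 4 and divides |G| = 8.
Closing under the operation: H = {1, -1, k, -k}, so |H| = 4.

4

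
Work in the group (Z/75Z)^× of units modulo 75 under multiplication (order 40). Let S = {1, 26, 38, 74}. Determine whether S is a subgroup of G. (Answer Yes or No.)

No

38 ∈ S but its inverse 2 ∉ S, so S is not a subgroup.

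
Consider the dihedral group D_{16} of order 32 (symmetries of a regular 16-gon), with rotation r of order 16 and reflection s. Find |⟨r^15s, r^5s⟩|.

|⟨r^15s⟩| = 2 and |⟨r^5s⟩| = 2, so |H| is a multiple of lcm(2, 2) = 2 and divides |G| = 32.
Closing under the operation: H = {e, r^2, r^4, r^6, r^8, r^10, r^12, r^14, rs, r^3s, r^5s, r^7s, r^9s, r^11s, r^13s, r^15s}, so |H| = 16.

16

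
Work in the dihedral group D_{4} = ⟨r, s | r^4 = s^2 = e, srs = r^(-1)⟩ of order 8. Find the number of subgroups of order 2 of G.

|G| = 8 and 2 | 8, so subgroups of order 2 are possible by Lagrange.
The subgroups of order 2 are: {e, r^2}; {e, r^2s}; {e, r^3s}; {e, rs}; … (5 in all).
So G has 5 subgroups of order 2.

5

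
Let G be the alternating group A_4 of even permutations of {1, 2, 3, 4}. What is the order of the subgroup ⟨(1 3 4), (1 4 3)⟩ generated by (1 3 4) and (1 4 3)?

3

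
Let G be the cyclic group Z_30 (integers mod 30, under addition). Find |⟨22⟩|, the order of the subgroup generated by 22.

15

In Z_30, the order of an element a is n/gcd(a, n).
gcd(22, 30) = 2, so |⟨22⟩| = 30/2 = 15.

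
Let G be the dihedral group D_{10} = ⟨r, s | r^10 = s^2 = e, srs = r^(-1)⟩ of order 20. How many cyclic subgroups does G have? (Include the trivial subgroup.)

Each element a generates a cyclic subgroup ⟨a⟩; distinct elements may generate the same one (a cyclic group of order d has φ(d) generators).
Cyclic subgroups by order — order 1: 1; order 2: 11; order 5: 1; order 10: 1.
Total: 14.

14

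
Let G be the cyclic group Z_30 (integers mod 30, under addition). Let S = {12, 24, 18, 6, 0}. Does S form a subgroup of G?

|S| = 5 divides |G| = 30, consistent with Lagrange.
S contains the identity, every element's inverse is in S, and S is closed under +: it is a subgroup.
In fact S = ⟨18⟩.

Yes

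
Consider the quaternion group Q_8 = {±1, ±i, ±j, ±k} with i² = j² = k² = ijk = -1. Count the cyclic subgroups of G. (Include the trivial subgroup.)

5

Each element a generates a cyclic subgroup ⟨a⟩; distinct elements may generate the same one (a cyclic group of order d has φ(d) generators).
Cyclic subgroups by order — order 1: 1; order 2: 1; order 4: 3.
Total: 5.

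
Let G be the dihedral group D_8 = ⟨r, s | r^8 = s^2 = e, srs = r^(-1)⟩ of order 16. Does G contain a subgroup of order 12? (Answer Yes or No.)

12 does not divide |G| = 16, so by Lagrange no subgroup of order 12 exists.

No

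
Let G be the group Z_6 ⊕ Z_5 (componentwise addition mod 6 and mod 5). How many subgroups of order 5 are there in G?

1

|G| = 30 and 5 | 30, so subgroups of order 5 are possible by Lagrange.
The subgroups of order 5 are: {(0,0), (0,1), (0,2), (0,3), (0,4)}.
So G has 1 subgroup of order 5.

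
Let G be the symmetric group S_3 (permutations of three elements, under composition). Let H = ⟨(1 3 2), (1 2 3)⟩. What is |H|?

|⟨(1 3 2)⟩| = 3 and |⟨(1 2 3)⟩| = 3, so |H| is a multiple of lcm(3, 3) = 3 and divides |G| = 6.
Closing under the operation: H = {e, (1 2 3), (1 3 2)}, so |H| = 3.

3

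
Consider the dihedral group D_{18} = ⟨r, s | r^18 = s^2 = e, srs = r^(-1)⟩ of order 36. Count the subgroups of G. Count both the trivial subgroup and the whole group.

45

|G| = 36, so by Lagrange every subgroup order divides 36. Divisors: 1, 2, 3, 4, 6, 9, 12, 18, 36.
Subgroups by order — order 1: 1; order 2: 19; order 3: 1; order 4: 9; order 6: 7; order 9: 1; order 12: 3; order 18: 3; order 36: 1.
Total: 1 + 19 + 1 + 9 + 7 + 1 + 3 + 3 + 1 = 45.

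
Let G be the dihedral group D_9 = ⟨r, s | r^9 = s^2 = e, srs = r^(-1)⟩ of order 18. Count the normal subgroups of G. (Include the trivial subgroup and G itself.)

G has 16 subgroups. Checking conjugation-invariance by order — order 1: 1/1 normal; order 2: 0/9 normal; order 3: 1/1 normal; order 6: 0/3 normal; order 9: 1/1 normal; order 18: 1/1 normal.
Total normal subgroups: 4.

4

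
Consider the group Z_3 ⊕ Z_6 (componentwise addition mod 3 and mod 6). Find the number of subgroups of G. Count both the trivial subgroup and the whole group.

|G| = 18, so by Lagrange every subgroup order divides 18. Divisors: 1, 2, 3, 6, 9, 18.
Subgroups by order — order 1: 1; order 2: 1; order 3: 4; order 6: 4; order 9: 1; order 18: 1.
Total: 1 + 1 + 4 + 4 + 1 + 1 = 12.

12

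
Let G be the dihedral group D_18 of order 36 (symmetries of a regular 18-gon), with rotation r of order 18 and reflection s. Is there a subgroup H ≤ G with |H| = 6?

6 | 36. A subgroup of order 6 is {e, r^6, r^12, r^4s, r^10s, r^16s}.

Yes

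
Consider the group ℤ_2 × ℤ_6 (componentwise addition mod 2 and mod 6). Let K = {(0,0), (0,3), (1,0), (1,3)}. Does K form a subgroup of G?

|K| = 4 divides |G| = 12, consistent with Lagrange.
K contains the identity, every element's inverse is in K, and K is closed under +: it is a subgroup.

Yes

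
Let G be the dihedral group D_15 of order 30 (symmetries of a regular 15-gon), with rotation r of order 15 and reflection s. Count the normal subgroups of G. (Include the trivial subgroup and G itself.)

G has 28 subgroups. Checking conjugation-invariance by order — order 1: 1/1 normal; order 2: 0/15 normal; order 3: 1/1 normal; order 5: 1/1 normal; order 6: 0/5 normal; order 10: 0/3 normal; order 15: 1/1 normal; order 30: 1/1 normal.
Total normal subgroups: 5.

5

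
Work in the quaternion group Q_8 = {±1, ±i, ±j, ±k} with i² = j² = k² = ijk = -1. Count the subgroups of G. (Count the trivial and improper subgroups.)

6

|G| = 8, so by Lagrange every subgroup order divides 8. Divisors: 1, 2, 4, 8.
Subgroups by order — order 1: 1; order 2: 1; order 4: 3; order 8: 1.
Total: 1 + 1 + 3 + 1 = 6.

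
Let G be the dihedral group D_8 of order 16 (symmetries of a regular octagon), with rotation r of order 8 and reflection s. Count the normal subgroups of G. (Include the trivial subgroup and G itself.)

G has 19 subgroups. Checking conjugation-invariance by order — order 1: 1/1 normal; order 2: 1/9 normal; order 4: 1/5 normal; order 8: 3/3 normal; order 16: 1/1 normal.
Total normal subgroups: 7.

7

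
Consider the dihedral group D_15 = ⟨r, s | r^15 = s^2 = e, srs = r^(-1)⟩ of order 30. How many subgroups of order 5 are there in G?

1

|G| = 30 and 5 | 30, so subgroups of order 5 are possible by Lagrange.
The subgroups of order 5 are: {e, r^3, r^6, r^9, r^12}.
So G has 1 subgroup of order 5.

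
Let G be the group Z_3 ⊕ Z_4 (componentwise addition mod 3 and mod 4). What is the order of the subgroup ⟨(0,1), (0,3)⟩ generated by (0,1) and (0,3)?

|⟨(0,1)⟩| = 4 and |⟨(0,3)⟩| = 4, so |H| is a multiple of lcm(4, 4) = 4 and divides |G| = 12.
Closing under the operation: H = {(0,0), (0,1), (0,2), (0,3)}, so |H| = 4.

4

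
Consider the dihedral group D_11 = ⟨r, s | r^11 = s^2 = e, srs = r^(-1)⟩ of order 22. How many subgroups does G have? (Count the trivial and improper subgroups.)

14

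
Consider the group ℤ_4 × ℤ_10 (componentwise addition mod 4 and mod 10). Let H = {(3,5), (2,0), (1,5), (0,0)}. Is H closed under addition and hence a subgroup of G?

Yes

|H| = 4 divides |G| = 40, consistent with Lagrange.
H contains the identity, every element's inverse is in H, and H is closed under +: it is a subgroup.
In fact H = ⟨(1,5)⟩.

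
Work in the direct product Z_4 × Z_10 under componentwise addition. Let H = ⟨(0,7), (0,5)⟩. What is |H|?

10

|⟨(0,7)⟩| = 10 and |⟨(0,5)⟩| = 2, so |H| is a multiple of lcm(10, 2) = 10 and divides |G| = 40.
Closing under the operation: H = {(0,0), (0,1), (0,2), (0,3), (0,4), (0,5), (0,6), (0,7), (0,8), (0,9)}, so |H| = 10.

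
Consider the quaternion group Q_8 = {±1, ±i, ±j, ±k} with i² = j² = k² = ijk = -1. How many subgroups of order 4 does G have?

3

|G| = 8 and 4 | 8, so subgroups of order 4 are possible by Lagrange.
The subgroups of order 4 are: {1, -1, i, -i}; {1, -1, j, -j}; {1, -1, k, -k}.
So G has 3 subgroups of order 4.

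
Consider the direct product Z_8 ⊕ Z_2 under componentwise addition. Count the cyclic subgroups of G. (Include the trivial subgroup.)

A cyclic subgroup of order d is generated by each of its φ(d) elements of order d, so the cyclic subgroups of order d number (#elements of order d)/φ(d).
Cyclic subgroups by order — order 1: 1; order 2: 3; order 4: 2; order 8: 2.
Total: 8.

8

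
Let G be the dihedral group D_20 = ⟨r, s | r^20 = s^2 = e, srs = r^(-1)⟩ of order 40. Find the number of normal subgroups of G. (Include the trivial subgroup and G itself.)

9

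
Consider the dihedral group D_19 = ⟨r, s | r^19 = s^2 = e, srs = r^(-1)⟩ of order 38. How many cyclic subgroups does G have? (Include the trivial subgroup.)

A cyclic subgroup of order d is generated by each of its φ(d) elements of order d, so the cyclic subgroups of order d number (#elements of order d)/φ(d).
Cyclic subgroups by order — order 1: 1; order 2: 19; order 19: 1.
Total: 21.

21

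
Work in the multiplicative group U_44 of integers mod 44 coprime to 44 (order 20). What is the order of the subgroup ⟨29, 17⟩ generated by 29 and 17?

10

|⟨29⟩| = 10 and |⟨17⟩| = 10, so |H| is a multiple of lcm(10, 10) = 10 and divides |G| = 20.
Closing under the operation: H = {1, 5, 9, 13, 17, 21, 25, 29, 37, 41}, so |H| = 10.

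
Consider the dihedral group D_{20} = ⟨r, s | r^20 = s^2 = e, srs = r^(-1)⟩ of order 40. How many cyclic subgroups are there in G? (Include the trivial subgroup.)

26

Each element a generates a cyclic subgroup ⟨a⟩; distinct elements may generate the same one (a cyclic group of order d has φ(d) generators).
Cyclic subgroups by order — order 1: 1; order 2: 21; order 4: 1; order 5: 1; order 10: 1; order 20: 1.
Total: 26.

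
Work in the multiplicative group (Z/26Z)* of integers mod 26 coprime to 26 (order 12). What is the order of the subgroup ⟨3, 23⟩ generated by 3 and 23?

|⟨3⟩| = 3 and |⟨23⟩| = 6, so |H| is a multiple of lcm(3, 6) = 6 and divides |G| = 12.
Closing under the operation: H = {1, 3, 9, 17, 23, 25}, so |H| = 6.

6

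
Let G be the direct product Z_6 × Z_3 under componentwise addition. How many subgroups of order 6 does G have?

|G| = 18 and 6 | 18, so subgroups of order 6 are possible by Lagrange.
The subgroups of order 6 are: {(0,0), (0,1), (0,2), (3,0), (3,1), (3,2)}; {(0,0), (1,0), (2,0), (3,0), (4,0), (5,0)}; {(0,0), (1,1), (2,2), (3,0), (4,1), (5,2)}; {(0,0), (1,2), (2,1), (3,0), (4,2), (5,1)}.
So G has 4 subgroups of order 6.

4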